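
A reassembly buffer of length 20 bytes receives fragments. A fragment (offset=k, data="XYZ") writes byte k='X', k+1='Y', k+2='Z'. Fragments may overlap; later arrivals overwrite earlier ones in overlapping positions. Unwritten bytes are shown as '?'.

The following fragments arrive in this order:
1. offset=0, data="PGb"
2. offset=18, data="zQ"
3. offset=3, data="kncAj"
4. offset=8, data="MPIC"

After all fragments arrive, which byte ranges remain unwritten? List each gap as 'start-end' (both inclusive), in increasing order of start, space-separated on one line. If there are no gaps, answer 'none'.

Fragment 1: offset=0 len=3
Fragment 2: offset=18 len=2
Fragment 3: offset=3 len=5
Fragment 4: offset=8 len=4
Gaps: 12-17

Answer: 12-17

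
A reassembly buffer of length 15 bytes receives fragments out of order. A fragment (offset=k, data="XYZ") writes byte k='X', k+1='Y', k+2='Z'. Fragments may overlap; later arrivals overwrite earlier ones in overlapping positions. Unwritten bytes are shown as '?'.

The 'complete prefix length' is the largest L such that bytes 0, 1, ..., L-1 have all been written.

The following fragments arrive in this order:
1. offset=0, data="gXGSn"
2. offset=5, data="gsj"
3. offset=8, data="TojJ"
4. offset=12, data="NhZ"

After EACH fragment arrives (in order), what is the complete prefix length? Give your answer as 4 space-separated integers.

Fragment 1: offset=0 data="gXGSn" -> buffer=gXGSn?????????? -> prefix_len=5
Fragment 2: offset=5 data="gsj" -> buffer=gXGSngsj??????? -> prefix_len=8
Fragment 3: offset=8 data="TojJ" -> buffer=gXGSngsjTojJ??? -> prefix_len=12
Fragment 4: offset=12 data="NhZ" -> buffer=gXGSngsjTojJNhZ -> prefix_len=15

Answer: 5 8 12 15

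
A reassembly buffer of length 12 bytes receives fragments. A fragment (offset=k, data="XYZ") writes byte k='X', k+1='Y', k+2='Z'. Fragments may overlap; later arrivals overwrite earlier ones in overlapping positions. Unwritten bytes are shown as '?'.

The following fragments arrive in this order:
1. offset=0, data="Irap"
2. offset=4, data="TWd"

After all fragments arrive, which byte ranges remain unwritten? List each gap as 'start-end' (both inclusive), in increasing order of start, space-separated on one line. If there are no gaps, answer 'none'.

Answer: 7-11

Derivation:
Fragment 1: offset=0 len=4
Fragment 2: offset=4 len=3
Gaps: 7-11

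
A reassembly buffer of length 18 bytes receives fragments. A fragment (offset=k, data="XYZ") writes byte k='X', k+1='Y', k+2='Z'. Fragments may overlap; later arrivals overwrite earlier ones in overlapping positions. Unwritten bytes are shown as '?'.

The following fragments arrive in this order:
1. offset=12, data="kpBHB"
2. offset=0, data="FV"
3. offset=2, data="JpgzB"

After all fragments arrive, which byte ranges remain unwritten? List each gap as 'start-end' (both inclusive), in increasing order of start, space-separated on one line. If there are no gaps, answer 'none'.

Fragment 1: offset=12 len=5
Fragment 2: offset=0 len=2
Fragment 3: offset=2 len=5
Gaps: 7-11 17-17

Answer: 7-11 17-17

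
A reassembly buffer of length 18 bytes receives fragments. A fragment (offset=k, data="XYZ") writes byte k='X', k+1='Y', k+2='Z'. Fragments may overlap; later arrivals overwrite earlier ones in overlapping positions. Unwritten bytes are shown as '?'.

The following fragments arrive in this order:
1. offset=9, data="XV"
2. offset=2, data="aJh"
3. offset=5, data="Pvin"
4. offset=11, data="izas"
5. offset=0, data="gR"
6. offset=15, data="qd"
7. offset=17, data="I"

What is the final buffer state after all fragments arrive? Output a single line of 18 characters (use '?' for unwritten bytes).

Answer: gRaJhPvinXVizasqdI

Derivation:
Fragment 1: offset=9 data="XV" -> buffer=?????????XV???????
Fragment 2: offset=2 data="aJh" -> buffer=??aJh????XV???????
Fragment 3: offset=5 data="Pvin" -> buffer=??aJhPvinXV???????
Fragment 4: offset=11 data="izas" -> buffer=??aJhPvinXVizas???
Fragment 5: offset=0 data="gR" -> buffer=gRaJhPvinXVizas???
Fragment 6: offset=15 data="qd" -> buffer=gRaJhPvinXVizasqd?
Fragment 7: offset=17 data="I" -> buffer=gRaJhPvinXVizasqdI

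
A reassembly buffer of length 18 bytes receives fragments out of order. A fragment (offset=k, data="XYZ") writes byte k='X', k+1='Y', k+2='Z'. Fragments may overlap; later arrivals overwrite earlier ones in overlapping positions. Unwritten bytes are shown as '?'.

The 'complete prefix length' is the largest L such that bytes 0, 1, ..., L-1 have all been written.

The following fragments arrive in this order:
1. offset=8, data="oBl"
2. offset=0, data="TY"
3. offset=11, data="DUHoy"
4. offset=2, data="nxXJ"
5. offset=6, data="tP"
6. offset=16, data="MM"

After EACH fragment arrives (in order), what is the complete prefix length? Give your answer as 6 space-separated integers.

Answer: 0 2 2 6 16 18

Derivation:
Fragment 1: offset=8 data="oBl" -> buffer=????????oBl??????? -> prefix_len=0
Fragment 2: offset=0 data="TY" -> buffer=TY??????oBl??????? -> prefix_len=2
Fragment 3: offset=11 data="DUHoy" -> buffer=TY??????oBlDUHoy?? -> prefix_len=2
Fragment 4: offset=2 data="nxXJ" -> buffer=TYnxXJ??oBlDUHoy?? -> prefix_len=6
Fragment 5: offset=6 data="tP" -> buffer=TYnxXJtPoBlDUHoy?? -> prefix_len=16
Fragment 6: offset=16 data="MM" -> buffer=TYnxXJtPoBlDUHoyMM -> prefix_len=18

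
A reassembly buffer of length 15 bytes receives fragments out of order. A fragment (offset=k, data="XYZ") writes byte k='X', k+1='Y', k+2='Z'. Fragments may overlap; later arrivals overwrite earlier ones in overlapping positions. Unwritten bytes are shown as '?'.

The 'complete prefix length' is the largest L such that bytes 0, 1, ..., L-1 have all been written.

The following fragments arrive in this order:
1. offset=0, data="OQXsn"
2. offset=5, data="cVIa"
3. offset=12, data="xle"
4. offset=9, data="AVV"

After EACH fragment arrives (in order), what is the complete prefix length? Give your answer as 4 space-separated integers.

Answer: 5 9 9 15

Derivation:
Fragment 1: offset=0 data="OQXsn" -> buffer=OQXsn?????????? -> prefix_len=5
Fragment 2: offset=5 data="cVIa" -> buffer=OQXsncVIa?????? -> prefix_len=9
Fragment 3: offset=12 data="xle" -> buffer=OQXsncVIa???xle -> prefix_len=9
Fragment 4: offset=9 data="AVV" -> buffer=OQXsncVIaAVVxle -> prefix_len=15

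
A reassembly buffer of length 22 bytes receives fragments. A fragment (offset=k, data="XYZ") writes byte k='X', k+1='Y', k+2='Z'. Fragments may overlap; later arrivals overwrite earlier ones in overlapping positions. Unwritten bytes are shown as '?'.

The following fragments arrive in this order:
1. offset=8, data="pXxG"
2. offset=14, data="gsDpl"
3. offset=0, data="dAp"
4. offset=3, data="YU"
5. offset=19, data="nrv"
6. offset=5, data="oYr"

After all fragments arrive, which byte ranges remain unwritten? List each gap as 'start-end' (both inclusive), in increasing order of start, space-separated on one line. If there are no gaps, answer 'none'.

Answer: 12-13

Derivation:
Fragment 1: offset=8 len=4
Fragment 2: offset=14 len=5
Fragment 3: offset=0 len=3
Fragment 4: offset=3 len=2
Fragment 5: offset=19 len=3
Fragment 6: offset=5 len=3
Gaps: 12-13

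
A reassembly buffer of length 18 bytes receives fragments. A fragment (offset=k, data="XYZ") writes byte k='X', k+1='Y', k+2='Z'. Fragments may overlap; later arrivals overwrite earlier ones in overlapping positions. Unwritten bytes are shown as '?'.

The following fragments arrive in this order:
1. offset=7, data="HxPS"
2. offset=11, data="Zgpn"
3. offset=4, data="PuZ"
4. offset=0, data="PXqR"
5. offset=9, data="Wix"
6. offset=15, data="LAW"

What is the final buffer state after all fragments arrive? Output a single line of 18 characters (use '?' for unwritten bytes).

Fragment 1: offset=7 data="HxPS" -> buffer=???????HxPS???????
Fragment 2: offset=11 data="Zgpn" -> buffer=???????HxPSZgpn???
Fragment 3: offset=4 data="PuZ" -> buffer=????PuZHxPSZgpn???
Fragment 4: offset=0 data="PXqR" -> buffer=PXqRPuZHxPSZgpn???
Fragment 5: offset=9 data="Wix" -> buffer=PXqRPuZHxWixgpn???
Fragment 6: offset=15 data="LAW" -> buffer=PXqRPuZHxWixgpnLAW

Answer: PXqRPuZHxWixgpnLAW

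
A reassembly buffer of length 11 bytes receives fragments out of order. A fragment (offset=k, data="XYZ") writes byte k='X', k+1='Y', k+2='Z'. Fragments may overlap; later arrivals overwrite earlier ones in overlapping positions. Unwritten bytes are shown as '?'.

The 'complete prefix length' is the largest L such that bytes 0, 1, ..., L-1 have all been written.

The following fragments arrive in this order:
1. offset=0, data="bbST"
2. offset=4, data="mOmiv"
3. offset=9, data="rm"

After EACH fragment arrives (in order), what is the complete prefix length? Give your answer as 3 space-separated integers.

Answer: 4 9 11

Derivation:
Fragment 1: offset=0 data="bbST" -> buffer=bbST??????? -> prefix_len=4
Fragment 2: offset=4 data="mOmiv" -> buffer=bbSTmOmiv?? -> prefix_len=9
Fragment 3: offset=9 data="rm" -> buffer=bbSTmOmivrm -> prefix_len=11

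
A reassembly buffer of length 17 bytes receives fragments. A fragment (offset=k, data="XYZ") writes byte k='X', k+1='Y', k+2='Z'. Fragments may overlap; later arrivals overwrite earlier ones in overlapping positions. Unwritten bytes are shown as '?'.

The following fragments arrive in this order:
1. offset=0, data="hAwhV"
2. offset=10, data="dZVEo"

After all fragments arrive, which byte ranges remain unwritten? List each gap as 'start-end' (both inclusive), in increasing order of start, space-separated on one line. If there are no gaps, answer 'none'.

Answer: 5-9 15-16

Derivation:
Fragment 1: offset=0 len=5
Fragment 2: offset=10 len=5
Gaps: 5-9 15-16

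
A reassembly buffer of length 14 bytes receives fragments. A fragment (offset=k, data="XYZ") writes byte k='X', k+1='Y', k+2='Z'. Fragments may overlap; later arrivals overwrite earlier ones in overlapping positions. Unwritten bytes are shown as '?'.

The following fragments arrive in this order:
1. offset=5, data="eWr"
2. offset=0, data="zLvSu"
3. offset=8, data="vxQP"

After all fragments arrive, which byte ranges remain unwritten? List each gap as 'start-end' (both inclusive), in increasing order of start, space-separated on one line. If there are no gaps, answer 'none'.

Answer: 12-13

Derivation:
Fragment 1: offset=5 len=3
Fragment 2: offset=0 len=5
Fragment 3: offset=8 len=4
Gaps: 12-13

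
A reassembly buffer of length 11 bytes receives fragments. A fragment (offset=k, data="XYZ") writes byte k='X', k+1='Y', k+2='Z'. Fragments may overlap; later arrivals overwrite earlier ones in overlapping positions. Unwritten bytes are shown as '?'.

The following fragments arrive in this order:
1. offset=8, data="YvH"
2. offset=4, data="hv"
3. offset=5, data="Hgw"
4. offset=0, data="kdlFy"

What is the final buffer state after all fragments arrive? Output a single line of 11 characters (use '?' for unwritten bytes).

Fragment 1: offset=8 data="YvH" -> buffer=????????YvH
Fragment 2: offset=4 data="hv" -> buffer=????hv??YvH
Fragment 3: offset=5 data="Hgw" -> buffer=????hHgwYvH
Fragment 4: offset=0 data="kdlFy" -> buffer=kdlFyHgwYvH

Answer: kdlFyHgwYvH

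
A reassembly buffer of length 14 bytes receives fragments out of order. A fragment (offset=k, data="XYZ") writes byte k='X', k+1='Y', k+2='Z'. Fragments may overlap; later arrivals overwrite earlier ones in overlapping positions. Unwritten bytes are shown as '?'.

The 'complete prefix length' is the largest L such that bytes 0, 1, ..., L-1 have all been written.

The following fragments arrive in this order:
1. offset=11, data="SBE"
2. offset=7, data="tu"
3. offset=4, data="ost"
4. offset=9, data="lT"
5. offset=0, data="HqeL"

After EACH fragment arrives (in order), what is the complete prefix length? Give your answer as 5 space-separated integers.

Answer: 0 0 0 0 14

Derivation:
Fragment 1: offset=11 data="SBE" -> buffer=???????????SBE -> prefix_len=0
Fragment 2: offset=7 data="tu" -> buffer=???????tu??SBE -> prefix_len=0
Fragment 3: offset=4 data="ost" -> buffer=????osttu??SBE -> prefix_len=0
Fragment 4: offset=9 data="lT" -> buffer=????osttulTSBE -> prefix_len=0
Fragment 5: offset=0 data="HqeL" -> buffer=HqeLosttulTSBE -> prefix_len=14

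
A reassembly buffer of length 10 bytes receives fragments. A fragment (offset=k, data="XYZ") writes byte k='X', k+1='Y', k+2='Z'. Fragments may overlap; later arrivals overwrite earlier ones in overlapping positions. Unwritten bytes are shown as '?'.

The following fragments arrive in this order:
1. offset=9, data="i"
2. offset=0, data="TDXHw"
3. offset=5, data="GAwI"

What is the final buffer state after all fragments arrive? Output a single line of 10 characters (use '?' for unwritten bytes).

Answer: TDXHwGAwIi

Derivation:
Fragment 1: offset=9 data="i" -> buffer=?????????i
Fragment 2: offset=0 data="TDXHw" -> buffer=TDXHw????i
Fragment 3: offset=5 data="GAwI" -> buffer=TDXHwGAwIi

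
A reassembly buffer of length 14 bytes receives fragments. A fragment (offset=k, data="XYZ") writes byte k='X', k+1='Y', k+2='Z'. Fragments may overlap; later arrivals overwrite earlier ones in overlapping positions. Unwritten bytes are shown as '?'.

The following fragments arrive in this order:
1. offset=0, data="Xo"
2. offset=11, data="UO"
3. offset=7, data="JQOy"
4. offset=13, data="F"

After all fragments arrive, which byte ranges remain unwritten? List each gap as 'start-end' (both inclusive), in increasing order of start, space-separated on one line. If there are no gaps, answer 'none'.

Fragment 1: offset=0 len=2
Fragment 2: offset=11 len=2
Fragment 3: offset=7 len=4
Fragment 4: offset=13 len=1
Gaps: 2-6

Answer: 2-6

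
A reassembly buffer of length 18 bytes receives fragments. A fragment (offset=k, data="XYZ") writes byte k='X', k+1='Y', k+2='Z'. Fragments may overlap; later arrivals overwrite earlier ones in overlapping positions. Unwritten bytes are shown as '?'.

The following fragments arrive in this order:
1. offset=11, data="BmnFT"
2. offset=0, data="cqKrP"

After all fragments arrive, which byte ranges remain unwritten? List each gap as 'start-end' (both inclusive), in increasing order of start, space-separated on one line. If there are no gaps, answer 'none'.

Fragment 1: offset=11 len=5
Fragment 2: offset=0 len=5
Gaps: 5-10 16-17

Answer: 5-10 16-17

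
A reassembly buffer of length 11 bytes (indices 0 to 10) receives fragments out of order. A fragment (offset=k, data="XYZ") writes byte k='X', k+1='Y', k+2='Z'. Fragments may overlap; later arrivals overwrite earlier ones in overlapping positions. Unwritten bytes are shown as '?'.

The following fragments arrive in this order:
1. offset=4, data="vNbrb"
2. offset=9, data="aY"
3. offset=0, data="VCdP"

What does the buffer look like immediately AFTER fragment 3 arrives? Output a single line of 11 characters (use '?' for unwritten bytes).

Answer: VCdPvNbrbaY

Derivation:
Fragment 1: offset=4 data="vNbrb" -> buffer=????vNbrb??
Fragment 2: offset=9 data="aY" -> buffer=????vNbrbaY
Fragment 3: offset=0 data="VCdP" -> buffer=VCdPvNbrbaY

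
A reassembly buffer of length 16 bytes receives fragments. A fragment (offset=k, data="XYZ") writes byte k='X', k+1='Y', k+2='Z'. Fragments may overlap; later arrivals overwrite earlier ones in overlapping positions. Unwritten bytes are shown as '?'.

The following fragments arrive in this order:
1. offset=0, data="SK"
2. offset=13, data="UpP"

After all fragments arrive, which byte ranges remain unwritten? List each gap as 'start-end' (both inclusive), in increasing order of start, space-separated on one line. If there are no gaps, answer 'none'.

Fragment 1: offset=0 len=2
Fragment 2: offset=13 len=3
Gaps: 2-12

Answer: 2-12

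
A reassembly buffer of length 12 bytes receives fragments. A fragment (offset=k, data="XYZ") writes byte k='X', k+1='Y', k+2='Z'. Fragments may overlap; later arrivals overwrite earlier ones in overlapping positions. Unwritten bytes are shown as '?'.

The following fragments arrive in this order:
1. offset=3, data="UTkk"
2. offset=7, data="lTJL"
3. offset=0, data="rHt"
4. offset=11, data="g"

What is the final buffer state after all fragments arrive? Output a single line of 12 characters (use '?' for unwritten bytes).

Answer: rHtUTkklTJLg

Derivation:
Fragment 1: offset=3 data="UTkk" -> buffer=???UTkk?????
Fragment 2: offset=7 data="lTJL" -> buffer=???UTkklTJL?
Fragment 3: offset=0 data="rHt" -> buffer=rHtUTkklTJL?
Fragment 4: offset=11 data="g" -> buffer=rHtUTkklTJLg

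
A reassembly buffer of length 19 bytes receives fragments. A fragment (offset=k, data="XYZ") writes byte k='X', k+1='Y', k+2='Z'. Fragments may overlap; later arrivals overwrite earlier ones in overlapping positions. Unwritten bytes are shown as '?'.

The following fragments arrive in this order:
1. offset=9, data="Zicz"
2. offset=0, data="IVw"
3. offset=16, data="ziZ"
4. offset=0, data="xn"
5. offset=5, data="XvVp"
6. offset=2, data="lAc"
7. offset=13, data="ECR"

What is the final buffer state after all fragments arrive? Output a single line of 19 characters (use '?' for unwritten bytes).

Answer: xnlAcXvVpZiczECRziZ

Derivation:
Fragment 1: offset=9 data="Zicz" -> buffer=?????????Zicz??????
Fragment 2: offset=0 data="IVw" -> buffer=IVw??????Zicz??????
Fragment 3: offset=16 data="ziZ" -> buffer=IVw??????Zicz???ziZ
Fragment 4: offset=0 data="xn" -> buffer=xnw??????Zicz???ziZ
Fragment 5: offset=5 data="XvVp" -> buffer=xnw??XvVpZicz???ziZ
Fragment 6: offset=2 data="lAc" -> buffer=xnlAcXvVpZicz???ziZ
Fragment 7: offset=13 data="ECR" -> buffer=xnlAcXvVpZiczECRziZ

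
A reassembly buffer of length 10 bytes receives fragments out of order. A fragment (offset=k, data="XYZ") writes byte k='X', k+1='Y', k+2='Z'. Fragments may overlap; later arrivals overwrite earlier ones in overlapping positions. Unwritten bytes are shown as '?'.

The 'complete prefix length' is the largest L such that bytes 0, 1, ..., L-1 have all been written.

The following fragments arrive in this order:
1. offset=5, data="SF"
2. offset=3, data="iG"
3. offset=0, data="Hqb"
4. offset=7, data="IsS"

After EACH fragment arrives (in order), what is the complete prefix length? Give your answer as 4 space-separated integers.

Fragment 1: offset=5 data="SF" -> buffer=?????SF??? -> prefix_len=0
Fragment 2: offset=3 data="iG" -> buffer=???iGSF??? -> prefix_len=0
Fragment 3: offset=0 data="Hqb" -> buffer=HqbiGSF??? -> prefix_len=7
Fragment 4: offset=7 data="IsS" -> buffer=HqbiGSFIsS -> prefix_len=10

Answer: 0 0 7 10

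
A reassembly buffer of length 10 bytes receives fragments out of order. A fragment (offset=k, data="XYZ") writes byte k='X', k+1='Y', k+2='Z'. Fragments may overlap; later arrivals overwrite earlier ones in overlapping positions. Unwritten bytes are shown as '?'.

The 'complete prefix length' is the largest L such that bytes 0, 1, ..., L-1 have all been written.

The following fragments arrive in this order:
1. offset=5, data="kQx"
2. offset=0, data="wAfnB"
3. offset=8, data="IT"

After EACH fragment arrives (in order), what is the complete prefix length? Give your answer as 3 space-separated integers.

Fragment 1: offset=5 data="kQx" -> buffer=?????kQx?? -> prefix_len=0
Fragment 2: offset=0 data="wAfnB" -> buffer=wAfnBkQx?? -> prefix_len=8
Fragment 3: offset=8 data="IT" -> buffer=wAfnBkQxIT -> prefix_len=10

Answer: 0 8 10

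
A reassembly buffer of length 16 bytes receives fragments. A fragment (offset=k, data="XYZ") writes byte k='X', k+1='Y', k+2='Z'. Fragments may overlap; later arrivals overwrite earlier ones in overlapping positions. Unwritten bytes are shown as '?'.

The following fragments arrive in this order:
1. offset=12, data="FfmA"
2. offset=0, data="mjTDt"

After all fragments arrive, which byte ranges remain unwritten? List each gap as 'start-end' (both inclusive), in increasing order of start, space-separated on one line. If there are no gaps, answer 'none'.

Fragment 1: offset=12 len=4
Fragment 2: offset=0 len=5
Gaps: 5-11

Answer: 5-11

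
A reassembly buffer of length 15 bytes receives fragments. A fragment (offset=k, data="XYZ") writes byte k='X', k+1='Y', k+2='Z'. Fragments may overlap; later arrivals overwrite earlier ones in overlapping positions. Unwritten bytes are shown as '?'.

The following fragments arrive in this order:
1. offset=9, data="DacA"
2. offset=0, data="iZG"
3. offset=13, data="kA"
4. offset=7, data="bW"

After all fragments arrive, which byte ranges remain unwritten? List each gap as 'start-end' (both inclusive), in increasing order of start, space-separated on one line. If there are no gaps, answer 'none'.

Answer: 3-6

Derivation:
Fragment 1: offset=9 len=4
Fragment 2: offset=0 len=3
Fragment 3: offset=13 len=2
Fragment 4: offset=7 len=2
Gaps: 3-6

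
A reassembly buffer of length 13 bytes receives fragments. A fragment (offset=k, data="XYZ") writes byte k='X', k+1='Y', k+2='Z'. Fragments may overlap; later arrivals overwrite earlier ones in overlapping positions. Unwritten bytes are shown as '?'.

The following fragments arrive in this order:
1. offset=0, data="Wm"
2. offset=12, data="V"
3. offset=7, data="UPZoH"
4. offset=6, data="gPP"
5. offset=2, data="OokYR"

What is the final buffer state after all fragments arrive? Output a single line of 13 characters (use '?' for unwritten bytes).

Fragment 1: offset=0 data="Wm" -> buffer=Wm???????????
Fragment 2: offset=12 data="V" -> buffer=Wm??????????V
Fragment 3: offset=7 data="UPZoH" -> buffer=Wm?????UPZoHV
Fragment 4: offset=6 data="gPP" -> buffer=Wm????gPPZoHV
Fragment 5: offset=2 data="OokYR" -> buffer=WmOokYRPPZoHV

Answer: WmOokYRPPZoHV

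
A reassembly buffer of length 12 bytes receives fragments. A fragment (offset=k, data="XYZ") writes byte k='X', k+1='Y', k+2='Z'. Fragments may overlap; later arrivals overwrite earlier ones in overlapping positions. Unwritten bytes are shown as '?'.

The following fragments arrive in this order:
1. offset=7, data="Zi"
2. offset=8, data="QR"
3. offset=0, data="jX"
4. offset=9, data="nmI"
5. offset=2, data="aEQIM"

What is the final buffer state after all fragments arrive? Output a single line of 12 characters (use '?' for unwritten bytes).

Fragment 1: offset=7 data="Zi" -> buffer=???????Zi???
Fragment 2: offset=8 data="QR" -> buffer=???????ZQR??
Fragment 3: offset=0 data="jX" -> buffer=jX?????ZQR??
Fragment 4: offset=9 data="nmI" -> buffer=jX?????ZQnmI
Fragment 5: offset=2 data="aEQIM" -> buffer=jXaEQIMZQnmI

Answer: jXaEQIMZQnmI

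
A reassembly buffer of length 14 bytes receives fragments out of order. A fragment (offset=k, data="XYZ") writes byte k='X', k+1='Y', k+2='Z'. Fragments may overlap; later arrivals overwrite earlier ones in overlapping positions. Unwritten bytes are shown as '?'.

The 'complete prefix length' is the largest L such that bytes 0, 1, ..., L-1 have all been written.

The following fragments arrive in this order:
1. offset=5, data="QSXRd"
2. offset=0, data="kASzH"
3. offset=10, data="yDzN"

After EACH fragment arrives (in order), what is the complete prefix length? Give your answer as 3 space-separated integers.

Answer: 0 10 14

Derivation:
Fragment 1: offset=5 data="QSXRd" -> buffer=?????QSXRd???? -> prefix_len=0
Fragment 2: offset=0 data="kASzH" -> buffer=kASzHQSXRd???? -> prefix_len=10
Fragment 3: offset=10 data="yDzN" -> buffer=kASzHQSXRdyDzN -> prefix_len=14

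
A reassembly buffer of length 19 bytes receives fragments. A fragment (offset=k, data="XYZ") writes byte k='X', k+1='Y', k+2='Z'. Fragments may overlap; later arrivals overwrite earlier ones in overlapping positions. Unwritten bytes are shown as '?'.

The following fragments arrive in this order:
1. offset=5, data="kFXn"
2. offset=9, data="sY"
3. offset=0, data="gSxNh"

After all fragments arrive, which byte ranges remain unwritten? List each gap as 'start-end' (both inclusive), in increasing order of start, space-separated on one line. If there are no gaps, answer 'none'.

Answer: 11-18

Derivation:
Fragment 1: offset=5 len=4
Fragment 2: offset=9 len=2
Fragment 3: offset=0 len=5
Gaps: 11-18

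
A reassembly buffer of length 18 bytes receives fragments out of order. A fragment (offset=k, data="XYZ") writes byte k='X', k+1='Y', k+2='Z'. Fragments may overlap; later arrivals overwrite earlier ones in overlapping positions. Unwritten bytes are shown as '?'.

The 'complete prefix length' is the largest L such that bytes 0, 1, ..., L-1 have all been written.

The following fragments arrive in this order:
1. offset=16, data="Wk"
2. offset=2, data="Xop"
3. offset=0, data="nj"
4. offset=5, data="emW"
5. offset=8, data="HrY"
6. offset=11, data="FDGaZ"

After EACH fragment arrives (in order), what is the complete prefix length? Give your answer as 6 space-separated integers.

Answer: 0 0 5 8 11 18

Derivation:
Fragment 1: offset=16 data="Wk" -> buffer=????????????????Wk -> prefix_len=0
Fragment 2: offset=2 data="Xop" -> buffer=??Xop???????????Wk -> prefix_len=0
Fragment 3: offset=0 data="nj" -> buffer=njXop???????????Wk -> prefix_len=5
Fragment 4: offset=5 data="emW" -> buffer=njXopemW????????Wk -> prefix_len=8
Fragment 5: offset=8 data="HrY" -> buffer=njXopemWHrY?????Wk -> prefix_len=11
Fragment 6: offset=11 data="FDGaZ" -> buffer=njXopemWHrYFDGaZWk -> prefix_len=18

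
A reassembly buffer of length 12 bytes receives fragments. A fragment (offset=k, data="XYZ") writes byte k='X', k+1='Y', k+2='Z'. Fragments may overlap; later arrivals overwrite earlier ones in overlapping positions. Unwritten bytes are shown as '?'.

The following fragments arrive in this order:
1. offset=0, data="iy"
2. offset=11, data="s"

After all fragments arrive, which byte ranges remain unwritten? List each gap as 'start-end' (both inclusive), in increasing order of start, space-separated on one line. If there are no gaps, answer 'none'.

Fragment 1: offset=0 len=2
Fragment 2: offset=11 len=1
Gaps: 2-10

Answer: 2-10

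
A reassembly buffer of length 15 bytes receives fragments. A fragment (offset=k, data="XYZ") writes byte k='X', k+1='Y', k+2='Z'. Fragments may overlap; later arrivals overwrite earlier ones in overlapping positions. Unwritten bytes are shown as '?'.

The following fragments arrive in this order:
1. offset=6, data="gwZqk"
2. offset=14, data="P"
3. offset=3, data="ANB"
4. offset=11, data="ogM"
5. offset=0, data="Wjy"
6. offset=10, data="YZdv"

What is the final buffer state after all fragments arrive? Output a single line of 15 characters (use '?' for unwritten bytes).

Answer: WjyANBgwZqYZdvP

Derivation:
Fragment 1: offset=6 data="gwZqk" -> buffer=??????gwZqk????
Fragment 2: offset=14 data="P" -> buffer=??????gwZqk???P
Fragment 3: offset=3 data="ANB" -> buffer=???ANBgwZqk???P
Fragment 4: offset=11 data="ogM" -> buffer=???ANBgwZqkogMP
Fragment 5: offset=0 data="Wjy" -> buffer=WjyANBgwZqkogMP
Fragment 6: offset=10 data="YZdv" -> buffer=WjyANBgwZqYZdvP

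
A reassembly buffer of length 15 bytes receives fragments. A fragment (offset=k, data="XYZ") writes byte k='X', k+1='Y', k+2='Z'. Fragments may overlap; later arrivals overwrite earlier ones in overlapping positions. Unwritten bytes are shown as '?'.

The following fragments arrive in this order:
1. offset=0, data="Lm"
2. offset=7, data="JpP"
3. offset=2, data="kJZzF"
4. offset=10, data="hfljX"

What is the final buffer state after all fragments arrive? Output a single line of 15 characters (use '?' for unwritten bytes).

Fragment 1: offset=0 data="Lm" -> buffer=Lm?????????????
Fragment 2: offset=7 data="JpP" -> buffer=Lm?????JpP?????
Fragment 3: offset=2 data="kJZzF" -> buffer=LmkJZzFJpP?????
Fragment 4: offset=10 data="hfljX" -> buffer=LmkJZzFJpPhfljX

Answer: LmkJZzFJpPhfljX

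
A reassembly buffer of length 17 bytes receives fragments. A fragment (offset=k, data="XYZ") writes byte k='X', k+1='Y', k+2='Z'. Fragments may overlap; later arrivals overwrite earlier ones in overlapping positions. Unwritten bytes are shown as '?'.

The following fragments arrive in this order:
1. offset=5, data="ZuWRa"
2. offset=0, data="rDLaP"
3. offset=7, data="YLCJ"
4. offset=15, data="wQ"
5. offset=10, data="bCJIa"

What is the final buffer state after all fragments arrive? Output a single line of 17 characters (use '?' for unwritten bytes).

Answer: rDLaPZuYLCbCJIawQ

Derivation:
Fragment 1: offset=5 data="ZuWRa" -> buffer=?????ZuWRa???????
Fragment 2: offset=0 data="rDLaP" -> buffer=rDLaPZuWRa???????
Fragment 3: offset=7 data="YLCJ" -> buffer=rDLaPZuYLCJ??????
Fragment 4: offset=15 data="wQ" -> buffer=rDLaPZuYLCJ????wQ
Fragment 5: offset=10 data="bCJIa" -> buffer=rDLaPZuYLCbCJIawQ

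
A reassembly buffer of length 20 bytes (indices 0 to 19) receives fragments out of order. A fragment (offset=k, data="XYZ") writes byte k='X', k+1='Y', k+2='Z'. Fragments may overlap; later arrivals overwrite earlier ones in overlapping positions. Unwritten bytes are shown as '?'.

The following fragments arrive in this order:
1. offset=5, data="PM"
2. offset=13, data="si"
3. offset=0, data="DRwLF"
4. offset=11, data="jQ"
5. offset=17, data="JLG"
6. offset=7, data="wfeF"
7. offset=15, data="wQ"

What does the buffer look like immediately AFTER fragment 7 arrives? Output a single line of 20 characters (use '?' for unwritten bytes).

Answer: DRwLFPMwfeFjQsiwQJLG

Derivation:
Fragment 1: offset=5 data="PM" -> buffer=?????PM?????????????
Fragment 2: offset=13 data="si" -> buffer=?????PM??????si?????
Fragment 3: offset=0 data="DRwLF" -> buffer=DRwLFPM??????si?????
Fragment 4: offset=11 data="jQ" -> buffer=DRwLFPM????jQsi?????
Fragment 5: offset=17 data="JLG" -> buffer=DRwLFPM????jQsi??JLG
Fragment 6: offset=7 data="wfeF" -> buffer=DRwLFPMwfeFjQsi??JLG
Fragment 7: offset=15 data="wQ" -> buffer=DRwLFPMwfeFjQsiwQJLG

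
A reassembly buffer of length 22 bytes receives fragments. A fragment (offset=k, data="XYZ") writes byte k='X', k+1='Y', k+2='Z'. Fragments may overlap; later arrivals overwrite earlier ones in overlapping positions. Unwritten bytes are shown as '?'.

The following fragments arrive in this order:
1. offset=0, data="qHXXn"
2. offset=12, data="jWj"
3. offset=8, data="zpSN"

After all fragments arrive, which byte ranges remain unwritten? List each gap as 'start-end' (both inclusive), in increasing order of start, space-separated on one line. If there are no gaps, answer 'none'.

Fragment 1: offset=0 len=5
Fragment 2: offset=12 len=3
Fragment 3: offset=8 len=4
Gaps: 5-7 15-21

Answer: 5-7 15-21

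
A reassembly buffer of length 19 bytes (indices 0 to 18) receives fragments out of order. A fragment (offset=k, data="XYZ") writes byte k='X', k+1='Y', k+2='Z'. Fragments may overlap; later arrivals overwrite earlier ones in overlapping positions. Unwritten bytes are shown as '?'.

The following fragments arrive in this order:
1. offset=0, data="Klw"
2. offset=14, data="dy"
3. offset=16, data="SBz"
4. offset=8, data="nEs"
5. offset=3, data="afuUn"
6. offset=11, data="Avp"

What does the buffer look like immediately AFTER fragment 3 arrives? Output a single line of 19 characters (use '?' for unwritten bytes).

Answer: Klw???????????dySBz

Derivation:
Fragment 1: offset=0 data="Klw" -> buffer=Klw????????????????
Fragment 2: offset=14 data="dy" -> buffer=Klw???????????dy???
Fragment 3: offset=16 data="SBz" -> buffer=Klw???????????dySBz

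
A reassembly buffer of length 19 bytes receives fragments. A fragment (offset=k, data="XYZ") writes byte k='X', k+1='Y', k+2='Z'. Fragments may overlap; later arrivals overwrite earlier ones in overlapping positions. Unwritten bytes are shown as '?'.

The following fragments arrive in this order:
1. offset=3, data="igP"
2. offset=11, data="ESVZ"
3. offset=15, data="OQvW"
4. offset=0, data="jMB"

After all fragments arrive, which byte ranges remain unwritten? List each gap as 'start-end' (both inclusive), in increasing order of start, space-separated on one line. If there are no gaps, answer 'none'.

Answer: 6-10

Derivation:
Fragment 1: offset=3 len=3
Fragment 2: offset=11 len=4
Fragment 3: offset=15 len=4
Fragment 4: offset=0 len=3
Gaps: 6-10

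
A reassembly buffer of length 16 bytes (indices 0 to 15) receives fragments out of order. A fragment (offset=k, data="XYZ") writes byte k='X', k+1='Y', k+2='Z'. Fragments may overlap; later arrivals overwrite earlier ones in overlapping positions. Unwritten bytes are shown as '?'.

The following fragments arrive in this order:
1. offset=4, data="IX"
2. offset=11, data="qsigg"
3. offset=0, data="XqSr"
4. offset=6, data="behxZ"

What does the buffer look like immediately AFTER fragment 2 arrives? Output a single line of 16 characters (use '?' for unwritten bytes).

Answer: ????IX?????qsigg

Derivation:
Fragment 1: offset=4 data="IX" -> buffer=????IX??????????
Fragment 2: offset=11 data="qsigg" -> buffer=????IX?????qsigg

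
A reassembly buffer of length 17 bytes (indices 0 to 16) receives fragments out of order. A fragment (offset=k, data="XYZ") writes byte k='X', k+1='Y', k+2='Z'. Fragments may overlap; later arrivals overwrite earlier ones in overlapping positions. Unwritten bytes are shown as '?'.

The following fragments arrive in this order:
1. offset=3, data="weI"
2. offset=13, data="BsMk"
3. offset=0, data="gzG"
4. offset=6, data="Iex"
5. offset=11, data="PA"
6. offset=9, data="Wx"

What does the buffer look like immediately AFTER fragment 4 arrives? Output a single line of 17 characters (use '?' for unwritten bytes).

Fragment 1: offset=3 data="weI" -> buffer=???weI???????????
Fragment 2: offset=13 data="BsMk" -> buffer=???weI???????BsMk
Fragment 3: offset=0 data="gzG" -> buffer=gzGweI???????BsMk
Fragment 4: offset=6 data="Iex" -> buffer=gzGweIIex????BsMk

Answer: gzGweIIex????BsMk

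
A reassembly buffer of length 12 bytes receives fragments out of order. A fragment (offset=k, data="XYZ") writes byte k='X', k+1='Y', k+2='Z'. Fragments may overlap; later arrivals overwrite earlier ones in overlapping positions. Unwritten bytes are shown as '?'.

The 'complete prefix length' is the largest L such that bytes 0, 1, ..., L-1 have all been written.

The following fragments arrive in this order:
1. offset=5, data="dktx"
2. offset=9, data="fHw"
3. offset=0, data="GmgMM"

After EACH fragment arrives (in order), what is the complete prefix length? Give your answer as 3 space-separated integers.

Answer: 0 0 12

Derivation:
Fragment 1: offset=5 data="dktx" -> buffer=?????dktx??? -> prefix_len=0
Fragment 2: offset=9 data="fHw" -> buffer=?????dktxfHw -> prefix_len=0
Fragment 3: offset=0 data="GmgMM" -> buffer=GmgMMdktxfHw -> prefix_len=12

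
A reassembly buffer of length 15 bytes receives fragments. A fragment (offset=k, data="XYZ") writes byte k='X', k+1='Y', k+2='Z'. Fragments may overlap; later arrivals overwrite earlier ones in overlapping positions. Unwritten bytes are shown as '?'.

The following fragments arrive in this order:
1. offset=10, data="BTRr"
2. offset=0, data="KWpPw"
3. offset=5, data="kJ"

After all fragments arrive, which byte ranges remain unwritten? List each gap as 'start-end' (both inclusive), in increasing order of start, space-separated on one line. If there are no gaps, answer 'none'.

Fragment 1: offset=10 len=4
Fragment 2: offset=0 len=5
Fragment 3: offset=5 len=2
Gaps: 7-9 14-14

Answer: 7-9 14-14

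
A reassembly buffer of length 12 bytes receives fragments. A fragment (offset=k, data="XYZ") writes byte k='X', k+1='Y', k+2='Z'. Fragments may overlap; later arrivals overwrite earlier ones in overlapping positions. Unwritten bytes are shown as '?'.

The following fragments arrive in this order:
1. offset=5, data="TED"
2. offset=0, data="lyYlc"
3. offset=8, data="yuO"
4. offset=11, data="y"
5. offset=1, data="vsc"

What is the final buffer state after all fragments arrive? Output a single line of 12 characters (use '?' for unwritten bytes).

Answer: lvsccTEDyuOy

Derivation:
Fragment 1: offset=5 data="TED" -> buffer=?????TED????
Fragment 2: offset=0 data="lyYlc" -> buffer=lyYlcTED????
Fragment 3: offset=8 data="yuO" -> buffer=lyYlcTEDyuO?
Fragment 4: offset=11 data="y" -> buffer=lyYlcTEDyuOy
Fragment 5: offset=1 data="vsc" -> buffer=lvsccTEDyuOy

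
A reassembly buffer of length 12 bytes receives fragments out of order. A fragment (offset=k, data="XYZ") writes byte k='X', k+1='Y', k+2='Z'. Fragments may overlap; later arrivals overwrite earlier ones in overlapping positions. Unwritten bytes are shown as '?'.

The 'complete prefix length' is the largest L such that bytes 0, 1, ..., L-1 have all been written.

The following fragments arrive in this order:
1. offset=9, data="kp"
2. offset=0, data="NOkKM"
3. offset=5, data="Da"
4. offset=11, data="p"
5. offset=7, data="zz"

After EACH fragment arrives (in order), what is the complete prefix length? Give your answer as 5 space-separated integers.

Fragment 1: offset=9 data="kp" -> buffer=?????????kp? -> prefix_len=0
Fragment 2: offset=0 data="NOkKM" -> buffer=NOkKM????kp? -> prefix_len=5
Fragment 3: offset=5 data="Da" -> buffer=NOkKMDa??kp? -> prefix_len=7
Fragment 4: offset=11 data="p" -> buffer=NOkKMDa??kpp -> prefix_len=7
Fragment 5: offset=7 data="zz" -> buffer=NOkKMDazzkpp -> prefix_len=12

Answer: 0 5 7 7 12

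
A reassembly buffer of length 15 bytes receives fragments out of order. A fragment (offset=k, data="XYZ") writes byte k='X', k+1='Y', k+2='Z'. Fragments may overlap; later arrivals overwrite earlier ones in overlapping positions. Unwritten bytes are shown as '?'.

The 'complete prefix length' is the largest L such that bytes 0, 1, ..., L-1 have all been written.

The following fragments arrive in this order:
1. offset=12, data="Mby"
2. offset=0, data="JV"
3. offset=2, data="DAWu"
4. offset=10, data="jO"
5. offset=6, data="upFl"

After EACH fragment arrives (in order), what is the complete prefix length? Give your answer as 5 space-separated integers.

Fragment 1: offset=12 data="Mby" -> buffer=????????????Mby -> prefix_len=0
Fragment 2: offset=0 data="JV" -> buffer=JV??????????Mby -> prefix_len=2
Fragment 3: offset=2 data="DAWu" -> buffer=JVDAWu??????Mby -> prefix_len=6
Fragment 4: offset=10 data="jO" -> buffer=JVDAWu????jOMby -> prefix_len=6
Fragment 5: offset=6 data="upFl" -> buffer=JVDAWuupFljOMby -> prefix_len=15

Answer: 0 2 6 6 15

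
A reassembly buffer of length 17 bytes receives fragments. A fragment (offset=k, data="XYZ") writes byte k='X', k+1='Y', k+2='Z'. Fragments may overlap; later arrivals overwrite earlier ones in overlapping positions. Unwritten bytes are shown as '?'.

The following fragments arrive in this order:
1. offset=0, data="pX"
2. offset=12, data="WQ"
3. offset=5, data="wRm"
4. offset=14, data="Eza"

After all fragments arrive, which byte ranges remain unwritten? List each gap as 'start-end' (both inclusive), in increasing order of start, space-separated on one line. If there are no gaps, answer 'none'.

Answer: 2-4 8-11

Derivation:
Fragment 1: offset=0 len=2
Fragment 2: offset=12 len=2
Fragment 3: offset=5 len=3
Fragment 4: offset=14 len=3
Gaps: 2-4 8-11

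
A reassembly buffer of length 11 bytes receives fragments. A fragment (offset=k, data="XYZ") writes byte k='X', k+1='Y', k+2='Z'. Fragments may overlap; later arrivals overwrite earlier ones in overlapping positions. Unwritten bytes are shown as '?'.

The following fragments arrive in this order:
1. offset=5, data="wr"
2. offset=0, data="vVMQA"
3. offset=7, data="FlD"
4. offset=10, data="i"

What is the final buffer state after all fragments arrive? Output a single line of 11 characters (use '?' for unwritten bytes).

Fragment 1: offset=5 data="wr" -> buffer=?????wr????
Fragment 2: offset=0 data="vVMQA" -> buffer=vVMQAwr????
Fragment 3: offset=7 data="FlD" -> buffer=vVMQAwrFlD?
Fragment 4: offset=10 data="i" -> buffer=vVMQAwrFlDi

Answer: vVMQAwrFlDi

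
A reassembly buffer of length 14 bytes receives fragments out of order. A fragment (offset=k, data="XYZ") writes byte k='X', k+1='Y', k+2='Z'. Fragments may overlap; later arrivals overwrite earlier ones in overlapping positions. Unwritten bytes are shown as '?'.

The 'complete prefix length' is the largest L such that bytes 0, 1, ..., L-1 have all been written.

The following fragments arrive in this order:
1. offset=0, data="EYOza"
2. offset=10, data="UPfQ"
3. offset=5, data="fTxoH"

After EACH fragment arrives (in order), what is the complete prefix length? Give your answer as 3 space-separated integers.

Answer: 5 5 14

Derivation:
Fragment 1: offset=0 data="EYOza" -> buffer=EYOza????????? -> prefix_len=5
Fragment 2: offset=10 data="UPfQ" -> buffer=EYOza?????UPfQ -> prefix_len=5
Fragment 3: offset=5 data="fTxoH" -> buffer=EYOzafTxoHUPfQ -> prefix_len=14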